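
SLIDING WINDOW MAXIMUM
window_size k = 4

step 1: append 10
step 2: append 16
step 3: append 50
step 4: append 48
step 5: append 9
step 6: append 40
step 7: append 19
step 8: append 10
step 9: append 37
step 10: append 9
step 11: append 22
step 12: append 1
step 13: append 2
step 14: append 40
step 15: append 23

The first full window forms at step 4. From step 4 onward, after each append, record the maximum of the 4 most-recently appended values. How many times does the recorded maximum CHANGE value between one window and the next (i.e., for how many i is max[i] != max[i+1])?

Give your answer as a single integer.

step 1: append 10 -> window=[10] (not full yet)
step 2: append 16 -> window=[10, 16] (not full yet)
step 3: append 50 -> window=[10, 16, 50] (not full yet)
step 4: append 48 -> window=[10, 16, 50, 48] -> max=50
step 5: append 9 -> window=[16, 50, 48, 9] -> max=50
step 6: append 40 -> window=[50, 48, 9, 40] -> max=50
step 7: append 19 -> window=[48, 9, 40, 19] -> max=48
step 8: append 10 -> window=[9, 40, 19, 10] -> max=40
step 9: append 37 -> window=[40, 19, 10, 37] -> max=40
step 10: append 9 -> window=[19, 10, 37, 9] -> max=37
step 11: append 22 -> window=[10, 37, 9, 22] -> max=37
step 12: append 1 -> window=[37, 9, 22, 1] -> max=37
step 13: append 2 -> window=[9, 22, 1, 2] -> max=22
step 14: append 40 -> window=[22, 1, 2, 40] -> max=40
step 15: append 23 -> window=[1, 2, 40, 23] -> max=40
Recorded maximums: 50 50 50 48 40 40 37 37 37 22 40 40
Changes between consecutive maximums: 5

Answer: 5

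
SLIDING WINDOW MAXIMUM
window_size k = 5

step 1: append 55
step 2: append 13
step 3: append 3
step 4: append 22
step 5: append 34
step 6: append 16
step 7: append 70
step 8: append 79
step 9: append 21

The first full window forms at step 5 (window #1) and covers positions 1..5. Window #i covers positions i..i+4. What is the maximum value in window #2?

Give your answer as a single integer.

step 1: append 55 -> window=[55] (not full yet)
step 2: append 13 -> window=[55, 13] (not full yet)
step 3: append 3 -> window=[55, 13, 3] (not full yet)
step 4: append 22 -> window=[55, 13, 3, 22] (not full yet)
step 5: append 34 -> window=[55, 13, 3, 22, 34] -> max=55
step 6: append 16 -> window=[13, 3, 22, 34, 16] -> max=34
Window #2 max = 34

Answer: 34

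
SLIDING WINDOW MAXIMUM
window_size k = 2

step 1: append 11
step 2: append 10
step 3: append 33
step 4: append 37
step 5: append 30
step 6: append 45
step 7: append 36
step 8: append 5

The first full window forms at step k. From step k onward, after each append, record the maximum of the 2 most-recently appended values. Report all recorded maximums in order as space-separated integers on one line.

step 1: append 11 -> window=[11] (not full yet)
step 2: append 10 -> window=[11, 10] -> max=11
step 3: append 33 -> window=[10, 33] -> max=33
step 4: append 37 -> window=[33, 37] -> max=37
step 5: append 30 -> window=[37, 30] -> max=37
step 6: append 45 -> window=[30, 45] -> max=45
step 7: append 36 -> window=[45, 36] -> max=45
step 8: append 5 -> window=[36, 5] -> max=36

Answer: 11 33 37 37 45 45 36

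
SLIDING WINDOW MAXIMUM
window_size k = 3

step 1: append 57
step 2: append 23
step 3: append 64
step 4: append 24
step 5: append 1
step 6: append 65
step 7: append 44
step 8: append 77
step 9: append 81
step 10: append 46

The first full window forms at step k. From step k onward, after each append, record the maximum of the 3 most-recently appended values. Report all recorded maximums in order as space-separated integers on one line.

step 1: append 57 -> window=[57] (not full yet)
step 2: append 23 -> window=[57, 23] (not full yet)
step 3: append 64 -> window=[57, 23, 64] -> max=64
step 4: append 24 -> window=[23, 64, 24] -> max=64
step 5: append 1 -> window=[64, 24, 1] -> max=64
step 6: append 65 -> window=[24, 1, 65] -> max=65
step 7: append 44 -> window=[1, 65, 44] -> max=65
step 8: append 77 -> window=[65, 44, 77] -> max=77
step 9: append 81 -> window=[44, 77, 81] -> max=81
step 10: append 46 -> window=[77, 81, 46] -> max=81

Answer: 64 64 64 65 65 77 81 81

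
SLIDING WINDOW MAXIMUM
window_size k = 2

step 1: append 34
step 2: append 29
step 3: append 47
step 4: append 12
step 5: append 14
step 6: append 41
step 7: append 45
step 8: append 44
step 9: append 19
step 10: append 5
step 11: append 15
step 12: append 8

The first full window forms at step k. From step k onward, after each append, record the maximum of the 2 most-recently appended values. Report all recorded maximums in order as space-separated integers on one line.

step 1: append 34 -> window=[34] (not full yet)
step 2: append 29 -> window=[34, 29] -> max=34
step 3: append 47 -> window=[29, 47] -> max=47
step 4: append 12 -> window=[47, 12] -> max=47
step 5: append 14 -> window=[12, 14] -> max=14
step 6: append 41 -> window=[14, 41] -> max=41
step 7: append 45 -> window=[41, 45] -> max=45
step 8: append 44 -> window=[45, 44] -> max=45
step 9: append 19 -> window=[44, 19] -> max=44
step 10: append 5 -> window=[19, 5] -> max=19
step 11: append 15 -> window=[5, 15] -> max=15
step 12: append 8 -> window=[15, 8] -> max=15

Answer: 34 47 47 14 41 45 45 44 19 15 15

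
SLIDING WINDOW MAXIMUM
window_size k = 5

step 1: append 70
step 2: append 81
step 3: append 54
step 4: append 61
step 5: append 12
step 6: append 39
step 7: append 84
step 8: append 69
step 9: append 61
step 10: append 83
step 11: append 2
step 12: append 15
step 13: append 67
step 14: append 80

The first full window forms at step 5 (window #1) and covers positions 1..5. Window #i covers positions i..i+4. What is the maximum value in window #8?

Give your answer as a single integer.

step 1: append 70 -> window=[70] (not full yet)
step 2: append 81 -> window=[70, 81] (not full yet)
step 3: append 54 -> window=[70, 81, 54] (not full yet)
step 4: append 61 -> window=[70, 81, 54, 61] (not full yet)
step 5: append 12 -> window=[70, 81, 54, 61, 12] -> max=81
step 6: append 39 -> window=[81, 54, 61, 12, 39] -> max=81
step 7: append 84 -> window=[54, 61, 12, 39, 84] -> max=84
step 8: append 69 -> window=[61, 12, 39, 84, 69] -> max=84
step 9: append 61 -> window=[12, 39, 84, 69, 61] -> max=84
step 10: append 83 -> window=[39, 84, 69, 61, 83] -> max=84
step 11: append 2 -> window=[84, 69, 61, 83, 2] -> max=84
step 12: append 15 -> window=[69, 61, 83, 2, 15] -> max=83
Window #8 max = 83

Answer: 83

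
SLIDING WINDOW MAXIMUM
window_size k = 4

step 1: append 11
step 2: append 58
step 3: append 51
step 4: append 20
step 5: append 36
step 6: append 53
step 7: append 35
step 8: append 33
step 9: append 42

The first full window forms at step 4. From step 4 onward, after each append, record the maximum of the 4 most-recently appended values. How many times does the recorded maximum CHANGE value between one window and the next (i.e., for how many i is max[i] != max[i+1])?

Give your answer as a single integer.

step 1: append 11 -> window=[11] (not full yet)
step 2: append 58 -> window=[11, 58] (not full yet)
step 3: append 51 -> window=[11, 58, 51] (not full yet)
step 4: append 20 -> window=[11, 58, 51, 20] -> max=58
step 5: append 36 -> window=[58, 51, 20, 36] -> max=58
step 6: append 53 -> window=[51, 20, 36, 53] -> max=53
step 7: append 35 -> window=[20, 36, 53, 35] -> max=53
step 8: append 33 -> window=[36, 53, 35, 33] -> max=53
step 9: append 42 -> window=[53, 35, 33, 42] -> max=53
Recorded maximums: 58 58 53 53 53 53
Changes between consecutive maximums: 1

Answer: 1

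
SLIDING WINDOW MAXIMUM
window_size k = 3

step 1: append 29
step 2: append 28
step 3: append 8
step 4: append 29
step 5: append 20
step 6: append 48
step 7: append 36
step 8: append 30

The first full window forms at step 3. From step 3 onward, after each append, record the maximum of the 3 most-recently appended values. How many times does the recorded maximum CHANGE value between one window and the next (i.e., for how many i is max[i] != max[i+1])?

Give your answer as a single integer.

step 1: append 29 -> window=[29] (not full yet)
step 2: append 28 -> window=[29, 28] (not full yet)
step 3: append 8 -> window=[29, 28, 8] -> max=29
step 4: append 29 -> window=[28, 8, 29] -> max=29
step 5: append 20 -> window=[8, 29, 20] -> max=29
step 6: append 48 -> window=[29, 20, 48] -> max=48
step 7: append 36 -> window=[20, 48, 36] -> max=48
step 8: append 30 -> window=[48, 36, 30] -> max=48
Recorded maximums: 29 29 29 48 48 48
Changes between consecutive maximums: 1

Answer: 1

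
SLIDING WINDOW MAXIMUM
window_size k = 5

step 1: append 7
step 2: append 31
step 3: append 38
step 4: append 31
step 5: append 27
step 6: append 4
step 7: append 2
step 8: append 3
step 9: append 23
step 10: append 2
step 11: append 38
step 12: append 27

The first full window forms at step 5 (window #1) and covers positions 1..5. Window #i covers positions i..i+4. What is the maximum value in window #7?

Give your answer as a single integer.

Answer: 38

Derivation:
step 1: append 7 -> window=[7] (not full yet)
step 2: append 31 -> window=[7, 31] (not full yet)
step 3: append 38 -> window=[7, 31, 38] (not full yet)
step 4: append 31 -> window=[7, 31, 38, 31] (not full yet)
step 5: append 27 -> window=[7, 31, 38, 31, 27] -> max=38
step 6: append 4 -> window=[31, 38, 31, 27, 4] -> max=38
step 7: append 2 -> window=[38, 31, 27, 4, 2] -> max=38
step 8: append 3 -> window=[31, 27, 4, 2, 3] -> max=31
step 9: append 23 -> window=[27, 4, 2, 3, 23] -> max=27
step 10: append 2 -> window=[4, 2, 3, 23, 2] -> max=23
step 11: append 38 -> window=[2, 3, 23, 2, 38] -> max=38
Window #7 max = 38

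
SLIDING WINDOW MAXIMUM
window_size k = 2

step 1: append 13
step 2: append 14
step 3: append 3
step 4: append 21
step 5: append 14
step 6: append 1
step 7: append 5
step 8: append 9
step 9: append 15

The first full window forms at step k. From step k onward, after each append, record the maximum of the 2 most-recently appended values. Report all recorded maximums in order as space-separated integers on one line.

step 1: append 13 -> window=[13] (not full yet)
step 2: append 14 -> window=[13, 14] -> max=14
step 3: append 3 -> window=[14, 3] -> max=14
step 4: append 21 -> window=[3, 21] -> max=21
step 5: append 14 -> window=[21, 14] -> max=21
step 6: append 1 -> window=[14, 1] -> max=14
step 7: append 5 -> window=[1, 5] -> max=5
step 8: append 9 -> window=[5, 9] -> max=9
step 9: append 15 -> window=[9, 15] -> max=15

Answer: 14 14 21 21 14 5 9 15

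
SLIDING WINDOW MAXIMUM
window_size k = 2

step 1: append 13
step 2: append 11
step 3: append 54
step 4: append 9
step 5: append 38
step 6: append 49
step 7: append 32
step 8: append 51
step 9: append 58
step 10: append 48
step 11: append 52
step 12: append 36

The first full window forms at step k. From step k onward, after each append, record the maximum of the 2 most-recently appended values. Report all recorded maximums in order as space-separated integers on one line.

Answer: 13 54 54 38 49 49 51 58 58 52 52

Derivation:
step 1: append 13 -> window=[13] (not full yet)
step 2: append 11 -> window=[13, 11] -> max=13
step 3: append 54 -> window=[11, 54] -> max=54
step 4: append 9 -> window=[54, 9] -> max=54
step 5: append 38 -> window=[9, 38] -> max=38
step 6: append 49 -> window=[38, 49] -> max=49
step 7: append 32 -> window=[49, 32] -> max=49
step 8: append 51 -> window=[32, 51] -> max=51
step 9: append 58 -> window=[51, 58] -> max=58
step 10: append 48 -> window=[58, 48] -> max=58
step 11: append 52 -> window=[48, 52] -> max=52
step 12: append 36 -> window=[52, 36] -> max=52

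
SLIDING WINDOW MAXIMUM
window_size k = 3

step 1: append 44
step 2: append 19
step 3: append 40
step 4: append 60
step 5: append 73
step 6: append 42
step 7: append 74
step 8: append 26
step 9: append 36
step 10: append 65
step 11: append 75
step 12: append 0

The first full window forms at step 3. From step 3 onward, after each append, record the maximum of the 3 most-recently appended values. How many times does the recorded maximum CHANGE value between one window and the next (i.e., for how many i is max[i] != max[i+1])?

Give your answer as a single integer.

step 1: append 44 -> window=[44] (not full yet)
step 2: append 19 -> window=[44, 19] (not full yet)
step 3: append 40 -> window=[44, 19, 40] -> max=44
step 4: append 60 -> window=[19, 40, 60] -> max=60
step 5: append 73 -> window=[40, 60, 73] -> max=73
step 6: append 42 -> window=[60, 73, 42] -> max=73
step 7: append 74 -> window=[73, 42, 74] -> max=74
step 8: append 26 -> window=[42, 74, 26] -> max=74
step 9: append 36 -> window=[74, 26, 36] -> max=74
step 10: append 65 -> window=[26, 36, 65] -> max=65
step 11: append 75 -> window=[36, 65, 75] -> max=75
step 12: append 0 -> window=[65, 75, 0] -> max=75
Recorded maximums: 44 60 73 73 74 74 74 65 75 75
Changes between consecutive maximums: 5

Answer: 5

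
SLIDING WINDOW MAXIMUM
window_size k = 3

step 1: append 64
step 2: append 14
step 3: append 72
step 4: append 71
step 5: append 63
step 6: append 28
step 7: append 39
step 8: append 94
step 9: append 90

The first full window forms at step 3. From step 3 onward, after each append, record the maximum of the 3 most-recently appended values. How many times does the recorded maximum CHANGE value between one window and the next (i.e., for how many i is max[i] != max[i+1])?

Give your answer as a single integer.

Answer: 3

Derivation:
step 1: append 64 -> window=[64] (not full yet)
step 2: append 14 -> window=[64, 14] (not full yet)
step 3: append 72 -> window=[64, 14, 72] -> max=72
step 4: append 71 -> window=[14, 72, 71] -> max=72
step 5: append 63 -> window=[72, 71, 63] -> max=72
step 6: append 28 -> window=[71, 63, 28] -> max=71
step 7: append 39 -> window=[63, 28, 39] -> max=63
step 8: append 94 -> window=[28, 39, 94] -> max=94
step 9: append 90 -> window=[39, 94, 90] -> max=94
Recorded maximums: 72 72 72 71 63 94 94
Changes between consecutive maximums: 3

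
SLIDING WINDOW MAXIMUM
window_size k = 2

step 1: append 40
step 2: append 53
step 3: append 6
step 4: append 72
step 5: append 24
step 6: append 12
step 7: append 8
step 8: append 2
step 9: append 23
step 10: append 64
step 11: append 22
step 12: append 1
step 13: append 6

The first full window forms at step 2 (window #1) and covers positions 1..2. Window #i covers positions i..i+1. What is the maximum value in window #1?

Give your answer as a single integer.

Answer: 53

Derivation:
step 1: append 40 -> window=[40] (not full yet)
step 2: append 53 -> window=[40, 53] -> max=53
Window #1 max = 53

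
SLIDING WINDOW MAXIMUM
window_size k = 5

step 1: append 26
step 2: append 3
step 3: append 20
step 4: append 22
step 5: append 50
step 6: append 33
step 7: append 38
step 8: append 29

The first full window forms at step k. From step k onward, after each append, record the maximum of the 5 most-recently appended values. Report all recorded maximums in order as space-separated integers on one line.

Answer: 50 50 50 50

Derivation:
step 1: append 26 -> window=[26] (not full yet)
step 2: append 3 -> window=[26, 3] (not full yet)
step 3: append 20 -> window=[26, 3, 20] (not full yet)
step 4: append 22 -> window=[26, 3, 20, 22] (not full yet)
step 5: append 50 -> window=[26, 3, 20, 22, 50] -> max=50
step 6: append 33 -> window=[3, 20, 22, 50, 33] -> max=50
step 7: append 38 -> window=[20, 22, 50, 33, 38] -> max=50
step 8: append 29 -> window=[22, 50, 33, 38, 29] -> max=50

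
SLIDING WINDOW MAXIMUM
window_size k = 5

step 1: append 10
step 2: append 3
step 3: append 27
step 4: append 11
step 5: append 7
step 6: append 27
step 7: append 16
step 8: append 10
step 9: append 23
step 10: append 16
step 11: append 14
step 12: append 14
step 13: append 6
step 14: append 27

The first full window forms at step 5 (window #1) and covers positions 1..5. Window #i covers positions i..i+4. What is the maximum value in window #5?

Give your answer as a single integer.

step 1: append 10 -> window=[10] (not full yet)
step 2: append 3 -> window=[10, 3] (not full yet)
step 3: append 27 -> window=[10, 3, 27] (not full yet)
step 4: append 11 -> window=[10, 3, 27, 11] (not full yet)
step 5: append 7 -> window=[10, 3, 27, 11, 7] -> max=27
step 6: append 27 -> window=[3, 27, 11, 7, 27] -> max=27
step 7: append 16 -> window=[27, 11, 7, 27, 16] -> max=27
step 8: append 10 -> window=[11, 7, 27, 16, 10] -> max=27
step 9: append 23 -> window=[7, 27, 16, 10, 23] -> max=27
Window #5 max = 27

Answer: 27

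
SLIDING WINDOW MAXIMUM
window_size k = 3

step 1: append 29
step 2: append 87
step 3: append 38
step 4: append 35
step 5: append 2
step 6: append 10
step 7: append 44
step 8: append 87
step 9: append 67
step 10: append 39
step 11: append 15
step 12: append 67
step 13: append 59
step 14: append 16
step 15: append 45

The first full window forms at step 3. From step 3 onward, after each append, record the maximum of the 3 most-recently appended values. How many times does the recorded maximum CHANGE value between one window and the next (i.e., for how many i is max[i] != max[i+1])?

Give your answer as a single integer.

Answer: 6

Derivation:
step 1: append 29 -> window=[29] (not full yet)
step 2: append 87 -> window=[29, 87] (not full yet)
step 3: append 38 -> window=[29, 87, 38] -> max=87
step 4: append 35 -> window=[87, 38, 35] -> max=87
step 5: append 2 -> window=[38, 35, 2] -> max=38
step 6: append 10 -> window=[35, 2, 10] -> max=35
step 7: append 44 -> window=[2, 10, 44] -> max=44
step 8: append 87 -> window=[10, 44, 87] -> max=87
step 9: append 67 -> window=[44, 87, 67] -> max=87
step 10: append 39 -> window=[87, 67, 39] -> max=87
step 11: append 15 -> window=[67, 39, 15] -> max=67
step 12: append 67 -> window=[39, 15, 67] -> max=67
step 13: append 59 -> window=[15, 67, 59] -> max=67
step 14: append 16 -> window=[67, 59, 16] -> max=67
step 15: append 45 -> window=[59, 16, 45] -> max=59
Recorded maximums: 87 87 38 35 44 87 87 87 67 67 67 67 59
Changes between consecutive maximums: 6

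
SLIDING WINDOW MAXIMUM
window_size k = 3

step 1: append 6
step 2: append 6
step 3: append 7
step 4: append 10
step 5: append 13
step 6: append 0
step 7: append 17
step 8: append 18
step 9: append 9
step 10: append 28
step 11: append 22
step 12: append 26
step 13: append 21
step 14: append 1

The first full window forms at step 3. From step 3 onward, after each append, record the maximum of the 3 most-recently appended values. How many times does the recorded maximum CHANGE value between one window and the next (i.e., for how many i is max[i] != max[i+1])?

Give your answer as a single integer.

Answer: 6

Derivation:
step 1: append 6 -> window=[6] (not full yet)
step 2: append 6 -> window=[6, 6] (not full yet)
step 3: append 7 -> window=[6, 6, 7] -> max=7
step 4: append 10 -> window=[6, 7, 10] -> max=10
step 5: append 13 -> window=[7, 10, 13] -> max=13
step 6: append 0 -> window=[10, 13, 0] -> max=13
step 7: append 17 -> window=[13, 0, 17] -> max=17
step 8: append 18 -> window=[0, 17, 18] -> max=18
step 9: append 9 -> window=[17, 18, 9] -> max=18
step 10: append 28 -> window=[18, 9, 28] -> max=28
step 11: append 22 -> window=[9, 28, 22] -> max=28
step 12: append 26 -> window=[28, 22, 26] -> max=28
step 13: append 21 -> window=[22, 26, 21] -> max=26
step 14: append 1 -> window=[26, 21, 1] -> max=26
Recorded maximums: 7 10 13 13 17 18 18 28 28 28 26 26
Changes between consecutive maximums: 6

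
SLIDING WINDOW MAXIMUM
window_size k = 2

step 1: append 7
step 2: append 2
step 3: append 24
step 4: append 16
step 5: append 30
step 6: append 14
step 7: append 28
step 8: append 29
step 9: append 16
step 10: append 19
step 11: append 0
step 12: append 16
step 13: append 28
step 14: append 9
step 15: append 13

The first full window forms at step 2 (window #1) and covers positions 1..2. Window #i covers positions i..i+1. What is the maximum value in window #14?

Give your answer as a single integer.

step 1: append 7 -> window=[7] (not full yet)
step 2: append 2 -> window=[7, 2] -> max=7
step 3: append 24 -> window=[2, 24] -> max=24
step 4: append 16 -> window=[24, 16] -> max=24
step 5: append 30 -> window=[16, 30] -> max=30
step 6: append 14 -> window=[30, 14] -> max=30
step 7: append 28 -> window=[14, 28] -> max=28
step 8: append 29 -> window=[28, 29] -> max=29
step 9: append 16 -> window=[29, 16] -> max=29
step 10: append 19 -> window=[16, 19] -> max=19
step 11: append 0 -> window=[19, 0] -> max=19
step 12: append 16 -> window=[0, 16] -> max=16
step 13: append 28 -> window=[16, 28] -> max=28
step 14: append 9 -> window=[28, 9] -> max=28
step 15: append 13 -> window=[9, 13] -> max=13
Window #14 max = 13

Answer: 13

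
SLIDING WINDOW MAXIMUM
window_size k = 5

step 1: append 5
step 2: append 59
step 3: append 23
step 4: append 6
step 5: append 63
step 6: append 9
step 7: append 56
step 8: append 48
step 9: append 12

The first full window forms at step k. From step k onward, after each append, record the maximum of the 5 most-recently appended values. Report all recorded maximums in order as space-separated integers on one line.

Answer: 63 63 63 63 63

Derivation:
step 1: append 5 -> window=[5] (not full yet)
step 2: append 59 -> window=[5, 59] (not full yet)
step 3: append 23 -> window=[5, 59, 23] (not full yet)
step 4: append 6 -> window=[5, 59, 23, 6] (not full yet)
step 5: append 63 -> window=[5, 59, 23, 6, 63] -> max=63
step 6: append 9 -> window=[59, 23, 6, 63, 9] -> max=63
step 7: append 56 -> window=[23, 6, 63, 9, 56] -> max=63
step 8: append 48 -> window=[6, 63, 9, 56, 48] -> max=63
step 9: append 12 -> window=[63, 9, 56, 48, 12] -> max=63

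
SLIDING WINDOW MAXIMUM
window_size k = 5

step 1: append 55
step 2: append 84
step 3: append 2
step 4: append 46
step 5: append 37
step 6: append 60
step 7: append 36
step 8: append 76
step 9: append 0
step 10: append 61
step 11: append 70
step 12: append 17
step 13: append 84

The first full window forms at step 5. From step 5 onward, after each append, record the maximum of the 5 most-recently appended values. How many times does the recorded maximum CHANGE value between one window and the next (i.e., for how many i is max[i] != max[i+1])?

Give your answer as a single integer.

Answer: 3

Derivation:
step 1: append 55 -> window=[55] (not full yet)
step 2: append 84 -> window=[55, 84] (not full yet)
step 3: append 2 -> window=[55, 84, 2] (not full yet)
step 4: append 46 -> window=[55, 84, 2, 46] (not full yet)
step 5: append 37 -> window=[55, 84, 2, 46, 37] -> max=84
step 6: append 60 -> window=[84, 2, 46, 37, 60] -> max=84
step 7: append 36 -> window=[2, 46, 37, 60, 36] -> max=60
step 8: append 76 -> window=[46, 37, 60, 36, 76] -> max=76
step 9: append 0 -> window=[37, 60, 36, 76, 0] -> max=76
step 10: append 61 -> window=[60, 36, 76, 0, 61] -> max=76
step 11: append 70 -> window=[36, 76, 0, 61, 70] -> max=76
step 12: append 17 -> window=[76, 0, 61, 70, 17] -> max=76
step 13: append 84 -> window=[0, 61, 70, 17, 84] -> max=84
Recorded maximums: 84 84 60 76 76 76 76 76 84
Changes between consecutive maximums: 3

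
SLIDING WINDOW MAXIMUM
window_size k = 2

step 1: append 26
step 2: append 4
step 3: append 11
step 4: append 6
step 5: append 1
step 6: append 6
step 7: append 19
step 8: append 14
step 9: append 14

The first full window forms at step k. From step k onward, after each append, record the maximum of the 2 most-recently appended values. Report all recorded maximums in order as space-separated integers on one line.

step 1: append 26 -> window=[26] (not full yet)
step 2: append 4 -> window=[26, 4] -> max=26
step 3: append 11 -> window=[4, 11] -> max=11
step 4: append 6 -> window=[11, 6] -> max=11
step 5: append 1 -> window=[6, 1] -> max=6
step 6: append 6 -> window=[1, 6] -> max=6
step 7: append 19 -> window=[6, 19] -> max=19
step 8: append 14 -> window=[19, 14] -> max=19
step 9: append 14 -> window=[14, 14] -> max=14

Answer: 26 11 11 6 6 19 19 14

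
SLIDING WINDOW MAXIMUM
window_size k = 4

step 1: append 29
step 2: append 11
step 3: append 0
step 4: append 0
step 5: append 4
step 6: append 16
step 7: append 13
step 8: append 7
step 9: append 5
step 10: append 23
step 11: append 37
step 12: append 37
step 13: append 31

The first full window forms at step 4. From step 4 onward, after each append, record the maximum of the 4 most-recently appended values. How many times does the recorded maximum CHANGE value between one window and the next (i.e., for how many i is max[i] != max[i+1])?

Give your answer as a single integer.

Answer: 4

Derivation:
step 1: append 29 -> window=[29] (not full yet)
step 2: append 11 -> window=[29, 11] (not full yet)
step 3: append 0 -> window=[29, 11, 0] (not full yet)
step 4: append 0 -> window=[29, 11, 0, 0] -> max=29
step 5: append 4 -> window=[11, 0, 0, 4] -> max=11
step 6: append 16 -> window=[0, 0, 4, 16] -> max=16
step 7: append 13 -> window=[0, 4, 16, 13] -> max=16
step 8: append 7 -> window=[4, 16, 13, 7] -> max=16
step 9: append 5 -> window=[16, 13, 7, 5] -> max=16
step 10: append 23 -> window=[13, 7, 5, 23] -> max=23
step 11: append 37 -> window=[7, 5, 23, 37] -> max=37
step 12: append 37 -> window=[5, 23, 37, 37] -> max=37
step 13: append 31 -> window=[23, 37, 37, 31] -> max=37
Recorded maximums: 29 11 16 16 16 16 23 37 37 37
Changes between consecutive maximums: 4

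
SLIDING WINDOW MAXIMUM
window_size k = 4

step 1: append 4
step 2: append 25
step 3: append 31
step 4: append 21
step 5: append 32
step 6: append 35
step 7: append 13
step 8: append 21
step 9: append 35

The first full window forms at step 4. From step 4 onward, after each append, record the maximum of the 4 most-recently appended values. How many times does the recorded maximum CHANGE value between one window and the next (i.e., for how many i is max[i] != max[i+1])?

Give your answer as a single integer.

step 1: append 4 -> window=[4] (not full yet)
step 2: append 25 -> window=[4, 25] (not full yet)
step 3: append 31 -> window=[4, 25, 31] (not full yet)
step 4: append 21 -> window=[4, 25, 31, 21] -> max=31
step 5: append 32 -> window=[25, 31, 21, 32] -> max=32
step 6: append 35 -> window=[31, 21, 32, 35] -> max=35
step 7: append 13 -> window=[21, 32, 35, 13] -> max=35
step 8: append 21 -> window=[32, 35, 13, 21] -> max=35
step 9: append 35 -> window=[35, 13, 21, 35] -> max=35
Recorded maximums: 31 32 35 35 35 35
Changes between consecutive maximums: 2

Answer: 2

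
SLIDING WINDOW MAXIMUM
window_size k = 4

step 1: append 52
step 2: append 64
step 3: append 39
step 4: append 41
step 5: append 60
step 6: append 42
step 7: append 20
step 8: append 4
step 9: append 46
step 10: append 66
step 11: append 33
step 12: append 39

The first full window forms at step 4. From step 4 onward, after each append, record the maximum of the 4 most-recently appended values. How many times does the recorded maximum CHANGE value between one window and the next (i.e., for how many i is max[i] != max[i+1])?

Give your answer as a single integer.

Answer: 3

Derivation:
step 1: append 52 -> window=[52] (not full yet)
step 2: append 64 -> window=[52, 64] (not full yet)
step 3: append 39 -> window=[52, 64, 39] (not full yet)
step 4: append 41 -> window=[52, 64, 39, 41] -> max=64
step 5: append 60 -> window=[64, 39, 41, 60] -> max=64
step 6: append 42 -> window=[39, 41, 60, 42] -> max=60
step 7: append 20 -> window=[41, 60, 42, 20] -> max=60
step 8: append 4 -> window=[60, 42, 20, 4] -> max=60
step 9: append 46 -> window=[42, 20, 4, 46] -> max=46
step 10: append 66 -> window=[20, 4, 46, 66] -> max=66
step 11: append 33 -> window=[4, 46, 66, 33] -> max=66
step 12: append 39 -> window=[46, 66, 33, 39] -> max=66
Recorded maximums: 64 64 60 60 60 46 66 66 66
Changes between consecutive maximums: 3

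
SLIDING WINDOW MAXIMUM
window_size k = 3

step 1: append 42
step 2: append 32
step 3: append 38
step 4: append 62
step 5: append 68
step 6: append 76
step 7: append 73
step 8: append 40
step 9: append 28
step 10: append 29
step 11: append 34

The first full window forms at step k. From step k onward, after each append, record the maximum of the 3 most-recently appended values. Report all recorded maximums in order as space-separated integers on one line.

Answer: 42 62 68 76 76 76 73 40 34

Derivation:
step 1: append 42 -> window=[42] (not full yet)
step 2: append 32 -> window=[42, 32] (not full yet)
step 3: append 38 -> window=[42, 32, 38] -> max=42
step 4: append 62 -> window=[32, 38, 62] -> max=62
step 5: append 68 -> window=[38, 62, 68] -> max=68
step 6: append 76 -> window=[62, 68, 76] -> max=76
step 7: append 73 -> window=[68, 76, 73] -> max=76
step 8: append 40 -> window=[76, 73, 40] -> max=76
step 9: append 28 -> window=[73, 40, 28] -> max=73
step 10: append 29 -> window=[40, 28, 29] -> max=40
step 11: append 34 -> window=[28, 29, 34] -> max=34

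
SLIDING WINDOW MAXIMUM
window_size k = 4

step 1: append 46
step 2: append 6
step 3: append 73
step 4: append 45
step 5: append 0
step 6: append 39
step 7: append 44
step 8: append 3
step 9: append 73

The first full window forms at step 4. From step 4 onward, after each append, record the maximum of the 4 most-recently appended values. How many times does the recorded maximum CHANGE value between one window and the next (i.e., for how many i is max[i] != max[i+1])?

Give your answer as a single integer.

step 1: append 46 -> window=[46] (not full yet)
step 2: append 6 -> window=[46, 6] (not full yet)
step 3: append 73 -> window=[46, 6, 73] (not full yet)
step 4: append 45 -> window=[46, 6, 73, 45] -> max=73
step 5: append 0 -> window=[6, 73, 45, 0] -> max=73
step 6: append 39 -> window=[73, 45, 0, 39] -> max=73
step 7: append 44 -> window=[45, 0, 39, 44] -> max=45
step 8: append 3 -> window=[0, 39, 44, 3] -> max=44
step 9: append 73 -> window=[39, 44, 3, 73] -> max=73
Recorded maximums: 73 73 73 45 44 73
Changes between consecutive maximums: 3

Answer: 3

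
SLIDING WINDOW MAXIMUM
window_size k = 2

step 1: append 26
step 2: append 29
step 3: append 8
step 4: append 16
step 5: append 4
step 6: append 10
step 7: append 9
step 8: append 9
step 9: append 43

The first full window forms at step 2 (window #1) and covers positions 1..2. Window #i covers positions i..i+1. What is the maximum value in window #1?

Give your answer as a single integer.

step 1: append 26 -> window=[26] (not full yet)
step 2: append 29 -> window=[26, 29] -> max=29
Window #1 max = 29

Answer: 29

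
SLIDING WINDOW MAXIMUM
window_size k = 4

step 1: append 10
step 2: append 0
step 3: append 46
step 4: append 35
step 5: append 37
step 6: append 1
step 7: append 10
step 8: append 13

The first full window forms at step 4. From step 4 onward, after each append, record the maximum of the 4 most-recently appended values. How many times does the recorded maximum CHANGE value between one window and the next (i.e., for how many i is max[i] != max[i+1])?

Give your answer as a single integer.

Answer: 1

Derivation:
step 1: append 10 -> window=[10] (not full yet)
step 2: append 0 -> window=[10, 0] (not full yet)
step 3: append 46 -> window=[10, 0, 46] (not full yet)
step 4: append 35 -> window=[10, 0, 46, 35] -> max=46
step 5: append 37 -> window=[0, 46, 35, 37] -> max=46
step 6: append 1 -> window=[46, 35, 37, 1] -> max=46
step 7: append 10 -> window=[35, 37, 1, 10] -> max=37
step 8: append 13 -> window=[37, 1, 10, 13] -> max=37
Recorded maximums: 46 46 46 37 37
Changes between consecutive maximums: 1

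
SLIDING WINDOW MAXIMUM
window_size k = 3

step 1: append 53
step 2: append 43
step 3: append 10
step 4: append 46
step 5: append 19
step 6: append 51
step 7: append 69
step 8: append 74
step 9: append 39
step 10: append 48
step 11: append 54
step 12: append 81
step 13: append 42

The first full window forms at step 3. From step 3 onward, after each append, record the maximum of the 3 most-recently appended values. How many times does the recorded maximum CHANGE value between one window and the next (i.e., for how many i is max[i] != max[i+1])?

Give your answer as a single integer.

Answer: 6

Derivation:
step 1: append 53 -> window=[53] (not full yet)
step 2: append 43 -> window=[53, 43] (not full yet)
step 3: append 10 -> window=[53, 43, 10] -> max=53
step 4: append 46 -> window=[43, 10, 46] -> max=46
step 5: append 19 -> window=[10, 46, 19] -> max=46
step 6: append 51 -> window=[46, 19, 51] -> max=51
step 7: append 69 -> window=[19, 51, 69] -> max=69
step 8: append 74 -> window=[51, 69, 74] -> max=74
step 9: append 39 -> window=[69, 74, 39] -> max=74
step 10: append 48 -> window=[74, 39, 48] -> max=74
step 11: append 54 -> window=[39, 48, 54] -> max=54
step 12: append 81 -> window=[48, 54, 81] -> max=81
step 13: append 42 -> window=[54, 81, 42] -> max=81
Recorded maximums: 53 46 46 51 69 74 74 74 54 81 81
Changes between consecutive maximums: 6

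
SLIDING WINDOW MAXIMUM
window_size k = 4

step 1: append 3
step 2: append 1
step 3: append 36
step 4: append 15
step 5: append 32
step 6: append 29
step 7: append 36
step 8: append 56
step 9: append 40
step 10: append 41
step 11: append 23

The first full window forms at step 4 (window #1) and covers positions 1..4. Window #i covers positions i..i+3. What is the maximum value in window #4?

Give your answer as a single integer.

step 1: append 3 -> window=[3] (not full yet)
step 2: append 1 -> window=[3, 1] (not full yet)
step 3: append 36 -> window=[3, 1, 36] (not full yet)
step 4: append 15 -> window=[3, 1, 36, 15] -> max=36
step 5: append 32 -> window=[1, 36, 15, 32] -> max=36
step 6: append 29 -> window=[36, 15, 32, 29] -> max=36
step 7: append 36 -> window=[15, 32, 29, 36] -> max=36
Window #4 max = 36

Answer: 36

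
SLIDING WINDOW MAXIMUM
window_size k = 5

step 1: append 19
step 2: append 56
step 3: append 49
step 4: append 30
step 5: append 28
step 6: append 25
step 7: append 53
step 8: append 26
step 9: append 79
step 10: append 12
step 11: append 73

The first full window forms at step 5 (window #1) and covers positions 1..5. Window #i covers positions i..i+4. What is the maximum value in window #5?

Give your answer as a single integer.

Answer: 79

Derivation:
step 1: append 19 -> window=[19] (not full yet)
step 2: append 56 -> window=[19, 56] (not full yet)
step 3: append 49 -> window=[19, 56, 49] (not full yet)
step 4: append 30 -> window=[19, 56, 49, 30] (not full yet)
step 5: append 28 -> window=[19, 56, 49, 30, 28] -> max=56
step 6: append 25 -> window=[56, 49, 30, 28, 25] -> max=56
step 7: append 53 -> window=[49, 30, 28, 25, 53] -> max=53
step 8: append 26 -> window=[30, 28, 25, 53, 26] -> max=53
step 9: append 79 -> window=[28, 25, 53, 26, 79] -> max=79
Window #5 max = 79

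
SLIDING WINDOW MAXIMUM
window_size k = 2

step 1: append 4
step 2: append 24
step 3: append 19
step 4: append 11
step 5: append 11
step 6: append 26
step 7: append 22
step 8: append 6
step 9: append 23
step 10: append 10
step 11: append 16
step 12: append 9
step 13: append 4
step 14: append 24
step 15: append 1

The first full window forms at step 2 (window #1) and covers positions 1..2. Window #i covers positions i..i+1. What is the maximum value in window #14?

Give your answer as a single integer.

step 1: append 4 -> window=[4] (not full yet)
step 2: append 24 -> window=[4, 24] -> max=24
step 3: append 19 -> window=[24, 19] -> max=24
step 4: append 11 -> window=[19, 11] -> max=19
step 5: append 11 -> window=[11, 11] -> max=11
step 6: append 26 -> window=[11, 26] -> max=26
step 7: append 22 -> window=[26, 22] -> max=26
step 8: append 6 -> window=[22, 6] -> max=22
step 9: append 23 -> window=[6, 23] -> max=23
step 10: append 10 -> window=[23, 10] -> max=23
step 11: append 16 -> window=[10, 16] -> max=16
step 12: append 9 -> window=[16, 9] -> max=16
step 13: append 4 -> window=[9, 4] -> max=9
step 14: append 24 -> window=[4, 24] -> max=24
step 15: append 1 -> window=[24, 1] -> max=24
Window #14 max = 24

Answer: 24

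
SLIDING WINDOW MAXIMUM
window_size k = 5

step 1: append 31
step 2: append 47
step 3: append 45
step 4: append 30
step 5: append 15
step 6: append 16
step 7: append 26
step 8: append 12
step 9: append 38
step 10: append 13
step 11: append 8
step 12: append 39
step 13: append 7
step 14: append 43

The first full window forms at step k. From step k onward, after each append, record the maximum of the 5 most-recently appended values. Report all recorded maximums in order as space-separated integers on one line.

Answer: 47 47 45 30 38 38 38 39 39 43

Derivation:
step 1: append 31 -> window=[31] (not full yet)
step 2: append 47 -> window=[31, 47] (not full yet)
step 3: append 45 -> window=[31, 47, 45] (not full yet)
step 4: append 30 -> window=[31, 47, 45, 30] (not full yet)
step 5: append 15 -> window=[31, 47, 45, 30, 15] -> max=47
step 6: append 16 -> window=[47, 45, 30, 15, 16] -> max=47
step 7: append 26 -> window=[45, 30, 15, 16, 26] -> max=45
step 8: append 12 -> window=[30, 15, 16, 26, 12] -> max=30
step 9: append 38 -> window=[15, 16, 26, 12, 38] -> max=38
step 10: append 13 -> window=[16, 26, 12, 38, 13] -> max=38
step 11: append 8 -> window=[26, 12, 38, 13, 8] -> max=38
step 12: append 39 -> window=[12, 38, 13, 8, 39] -> max=39
step 13: append 7 -> window=[38, 13, 8, 39, 7] -> max=39
step 14: append 43 -> window=[13, 8, 39, 7, 43] -> max=43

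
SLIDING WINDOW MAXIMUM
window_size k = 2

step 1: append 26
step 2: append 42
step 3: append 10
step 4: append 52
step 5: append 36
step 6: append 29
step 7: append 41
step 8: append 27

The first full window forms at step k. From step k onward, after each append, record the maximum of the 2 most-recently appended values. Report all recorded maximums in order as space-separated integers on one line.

step 1: append 26 -> window=[26] (not full yet)
step 2: append 42 -> window=[26, 42] -> max=42
step 3: append 10 -> window=[42, 10] -> max=42
step 4: append 52 -> window=[10, 52] -> max=52
step 5: append 36 -> window=[52, 36] -> max=52
step 6: append 29 -> window=[36, 29] -> max=36
step 7: append 41 -> window=[29, 41] -> max=41
step 8: append 27 -> window=[41, 27] -> max=41

Answer: 42 42 52 52 36 41 41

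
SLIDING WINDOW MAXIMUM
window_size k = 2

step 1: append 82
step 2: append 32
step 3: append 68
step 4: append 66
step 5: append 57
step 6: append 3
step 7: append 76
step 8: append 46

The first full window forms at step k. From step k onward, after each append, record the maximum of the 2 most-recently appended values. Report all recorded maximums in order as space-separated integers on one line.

Answer: 82 68 68 66 57 76 76

Derivation:
step 1: append 82 -> window=[82] (not full yet)
step 2: append 32 -> window=[82, 32] -> max=82
step 3: append 68 -> window=[32, 68] -> max=68
step 4: append 66 -> window=[68, 66] -> max=68
step 5: append 57 -> window=[66, 57] -> max=66
step 6: append 3 -> window=[57, 3] -> max=57
step 7: append 76 -> window=[3, 76] -> max=76
step 8: append 46 -> window=[76, 46] -> max=76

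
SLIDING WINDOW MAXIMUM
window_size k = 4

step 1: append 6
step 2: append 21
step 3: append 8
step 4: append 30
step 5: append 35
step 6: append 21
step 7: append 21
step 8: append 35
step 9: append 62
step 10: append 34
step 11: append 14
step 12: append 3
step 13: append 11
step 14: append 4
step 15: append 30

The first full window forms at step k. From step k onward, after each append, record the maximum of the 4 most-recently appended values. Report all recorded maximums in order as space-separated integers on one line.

step 1: append 6 -> window=[6] (not full yet)
step 2: append 21 -> window=[6, 21] (not full yet)
step 3: append 8 -> window=[6, 21, 8] (not full yet)
step 4: append 30 -> window=[6, 21, 8, 30] -> max=30
step 5: append 35 -> window=[21, 8, 30, 35] -> max=35
step 6: append 21 -> window=[8, 30, 35, 21] -> max=35
step 7: append 21 -> window=[30, 35, 21, 21] -> max=35
step 8: append 35 -> window=[35, 21, 21, 35] -> max=35
step 9: append 62 -> window=[21, 21, 35, 62] -> max=62
step 10: append 34 -> window=[21, 35, 62, 34] -> max=62
step 11: append 14 -> window=[35, 62, 34, 14] -> max=62
step 12: append 3 -> window=[62, 34, 14, 3] -> max=62
step 13: append 11 -> window=[34, 14, 3, 11] -> max=34
step 14: append 4 -> window=[14, 3, 11, 4] -> max=14
step 15: append 30 -> window=[3, 11, 4, 30] -> max=30

Answer: 30 35 35 35 35 62 62 62 62 34 14 30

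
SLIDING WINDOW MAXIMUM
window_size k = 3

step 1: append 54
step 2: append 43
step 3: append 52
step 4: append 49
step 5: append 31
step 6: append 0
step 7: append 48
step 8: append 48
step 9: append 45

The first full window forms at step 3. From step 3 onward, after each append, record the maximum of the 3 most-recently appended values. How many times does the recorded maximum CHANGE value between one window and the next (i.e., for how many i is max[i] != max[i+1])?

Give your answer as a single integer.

Answer: 3

Derivation:
step 1: append 54 -> window=[54] (not full yet)
step 2: append 43 -> window=[54, 43] (not full yet)
step 3: append 52 -> window=[54, 43, 52] -> max=54
step 4: append 49 -> window=[43, 52, 49] -> max=52
step 5: append 31 -> window=[52, 49, 31] -> max=52
step 6: append 0 -> window=[49, 31, 0] -> max=49
step 7: append 48 -> window=[31, 0, 48] -> max=48
step 8: append 48 -> window=[0, 48, 48] -> max=48
step 9: append 45 -> window=[48, 48, 45] -> max=48
Recorded maximums: 54 52 52 49 48 48 48
Changes between consecutive maximums: 3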